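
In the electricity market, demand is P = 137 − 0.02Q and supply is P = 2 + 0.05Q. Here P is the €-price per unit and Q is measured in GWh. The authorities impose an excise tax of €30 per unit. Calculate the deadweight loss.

Competitive equilibrium: 137 − 0.02Q = 2 + 0.05Q → Q* = 1928.5714, P* = 98.4286.
With the tax, the buyer price exceeds the seller price by 30: (137 − 0.02Q) − (2 + 0.05Q) = 30 → Q' = 1500.
ΔQ = 1928.5714 − 1500 = 428.5714; the wedge equals the tax, 30.
The triangle = ½ × 428.5714 × 30 = €6428.57.

€6428.57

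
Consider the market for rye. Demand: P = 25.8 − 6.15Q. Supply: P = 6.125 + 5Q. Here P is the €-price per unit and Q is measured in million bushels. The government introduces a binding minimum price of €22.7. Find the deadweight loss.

€8.86 million

Competitive equilibrium: 25.8 − 6.15Q = 6.125 + 5Q → Q* = 1.7646, P* = 14.9479.
At the floor P = 22.7, quantity demanded = (25.8 − 22.7)/6.15 = 0.5041.
Sellers' marginal cost at Q' = 0.5041: 6.125 + 5·0.5041 = 8.6455.
ΔQ = 1.7646 − 0.5041 = 1.2605; wedge = 22.7 − 8.6455 = 14.0545.
The triangle = ½ × 1.2605 × 14.0545 = €8.86 million.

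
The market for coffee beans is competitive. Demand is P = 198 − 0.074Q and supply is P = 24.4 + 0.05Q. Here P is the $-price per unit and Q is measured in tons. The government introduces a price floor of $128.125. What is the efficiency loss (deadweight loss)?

$12877.52

Competitive equilibrium: 198 − 0.074Q = 24.4 + 0.05Q → Q* = 1400, P* = 94.4.
At the floor P = 128.125, quantity demanded = (198 − 128.125)/0.074 = 944.25676.
Sellers' marginal cost at Q' = 944.25676: 24.4 + 0.05·944.25676 = 71.61284.
ΔQ = 1400 − 944.25676 = 455.74324; wedge = 128.125 − 71.61284 = 56.51216.
The triangle = ½ × 455.74324 × 56.51216 = $12877.52.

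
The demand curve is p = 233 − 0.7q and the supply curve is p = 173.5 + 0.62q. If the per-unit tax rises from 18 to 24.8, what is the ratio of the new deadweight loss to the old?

Competitive equilibrium: 233 − 0.7q = 173.5 + 0.62q → q* = 45.0758, p* = 201.447.
For a per-unit tax t: Δq = t/1.32, so DWL = ½·t·(t/1.32) = t²/2.64.
At t = 18: DWL = 122.727. At t = 24.8: DWL = 232.970.
Ratio = (24.8/18)² = 1.898.

1.898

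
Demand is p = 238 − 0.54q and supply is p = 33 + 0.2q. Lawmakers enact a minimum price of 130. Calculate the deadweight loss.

2195.27

Competitive equilibrium: 238 − 0.54q = 33 + 0.2q → q* = 277.027, p* = 88.4054.
At the floor p = 130, quantity demanded = (238 − 130)/0.54 = 200.
Sellers' marginal cost at q' = 200: 33 + 0.2·200 = 73.
Δq = 277.027 − 200 = 77.027; wedge = 130 − 73 = 57.
The triangle = ½ × 77.027 × 57 = 2195.27.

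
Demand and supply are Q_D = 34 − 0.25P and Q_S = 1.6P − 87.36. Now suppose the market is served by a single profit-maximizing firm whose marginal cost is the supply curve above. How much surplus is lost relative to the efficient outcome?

154.07

In inverse form: demand P = 136 − 4Q, supply P = 54.6 + 0.625Q.
Competitive equilibrium: 136 − 4Q = 54.6 + 0.625Q → Q* = 17.6, P* = 65.6.
Marginal revenue: MR = 136 − 8Q. Set MR = MC: 136 − 8Q = 54.6 + 0.625Q → Q_m = 9.4377.
Price P_m = 136 − 4·9.4377 = 98.2492; MC(Q_m) = 54.6 + 0.625·9.4377 = 60.4986.
Competitive Q* = 17.6, so ΔQ = 8.1623; wedge = 98.2492 − 60.4986 = 37.7506.
Deadweight loss = ½ × 8.1623 × 37.7506 = 154.07.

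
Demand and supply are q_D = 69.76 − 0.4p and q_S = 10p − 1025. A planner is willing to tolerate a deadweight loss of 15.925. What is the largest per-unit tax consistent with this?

In inverse form: demand p = 174.4 − 2.5q, supply p = 102.5 + 0.1q.
Competitive equilibrium: 174.4 − 2.5q = 102.5 + 0.1q → q* = 27.6538, p* = 105.2654.
A tax t gives Δq = t/2.6 and wedge t, so DWL = t²/5.2.
t²/5.2 = 15.925 → t² = 82.81 → t = 9.1.

9.1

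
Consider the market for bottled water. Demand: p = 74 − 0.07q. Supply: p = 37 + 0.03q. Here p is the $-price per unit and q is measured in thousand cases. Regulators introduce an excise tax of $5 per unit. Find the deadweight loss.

$125 thousand

Competitive equilibrium: 74 − 0.07q = 37 + 0.03q → q* = 370, p* = 48.1.
With the tax, the buyer price exceeds the seller price by 5: (74 − 0.07q) − (37 + 0.03q) = 5 → q' = 320.
Δq = 370 − 320 = 50; the wedge equals the tax, 5.
Welfare loss = ½ × 50 × 5 = $125 thousand.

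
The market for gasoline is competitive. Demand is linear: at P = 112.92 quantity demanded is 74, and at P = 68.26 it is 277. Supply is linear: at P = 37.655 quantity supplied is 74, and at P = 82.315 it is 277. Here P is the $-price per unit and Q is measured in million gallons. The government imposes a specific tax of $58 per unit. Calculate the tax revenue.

Demand slope = (68.26 − 112.92)/(277 − 74) = −0.22, so P = 129.2 − 0.22Q.
Supply slope = (82.315 − 37.655)/(277 − 74) = 0.22, so P = 21.375 + 0.22Q.
Competitive equilibrium: 129.2 − 0.22Q = 21.375 + 0.22Q → Q* = 245.0568, P* = 75.2875.
With the tax, the buyer price exceeds the seller price by 58: (129.2 − 0.22Q) − (21.375 + 0.22Q) = 58 → Q' = 113.2386.
Tax revenue = 58 × 113.2386 = $6567.84 million.

$6567.84 million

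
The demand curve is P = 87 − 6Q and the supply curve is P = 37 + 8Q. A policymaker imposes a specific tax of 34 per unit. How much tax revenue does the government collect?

38.86

Competitive equilibrium: 87 − 6Q = 37 + 8Q → Q* = 3.5714, P* = 65.5714.
With the tax, the buyer price exceeds the seller price by 34: (87 − 6Q) − (37 + 8Q) = 34 → Q' = 1.1429.
Tax revenue = 34 × 1.1429 = 38.86.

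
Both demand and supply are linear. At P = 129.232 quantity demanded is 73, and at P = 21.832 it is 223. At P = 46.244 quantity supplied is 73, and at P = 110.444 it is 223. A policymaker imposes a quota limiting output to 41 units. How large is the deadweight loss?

Demand slope = (21.832 − 129.232)/(223 − 73) = −0.716, so P = 181.5 − 0.716Q.
Supply slope = (110.444 − 46.244)/(223 − 73) = 0.428, so P = 15 + 0.428Q.
Competitive equilibrium: 181.5 − 0.716Q = 15 + 0.428Q → Q* = 145.542, P* = 77.292.
At Q = 41: demand price = 181.5 − 0.716·41 = 152.144; supply price = 15 + 0.428·41 = 32.548.
ΔQ = 145.542 − 41 = 104.542; wedge = 152.144 − 32.548 = 119.596.
The triangle = ½ × 104.542 × 119.596 = 6251.40.

6251.40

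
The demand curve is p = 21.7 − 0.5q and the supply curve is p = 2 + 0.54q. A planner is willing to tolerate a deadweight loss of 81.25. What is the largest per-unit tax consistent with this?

Competitive equilibrium: 21.7 − 0.5q = 2 + 0.54q → q* = 18.9423, p* = 12.2288.
A tax t gives Δq = t/1.04 and wedge t, so DWL = t²/2.08.
t²/2.08 = 81.25 → t² = 169 → t = 13.

13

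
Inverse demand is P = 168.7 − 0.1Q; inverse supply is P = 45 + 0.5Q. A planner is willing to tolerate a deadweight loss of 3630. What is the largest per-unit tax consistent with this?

Competitive equilibrium: 168.7 − 0.1Q = 45 + 0.5Q → Q* = 206.1667, P* = 148.0833.
A tax t gives ΔQ = t/0.6 and wedge t, so DWL = t²/1.2.
t²/1.2 = 3630 → t² = 4356 → t = 66.

66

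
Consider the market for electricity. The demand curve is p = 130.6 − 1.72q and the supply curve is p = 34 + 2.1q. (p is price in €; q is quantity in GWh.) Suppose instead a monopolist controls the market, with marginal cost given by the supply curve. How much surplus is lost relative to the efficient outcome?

€117.73

Competitive equilibrium: 130.6 − 1.72q = 34 + 2.1q → q* = 25.288, p* = 87.1047.
Marginal revenue: MR = 130.6 − 3.44q. Set MR = MC: 130.6 − 3.44q = 34 + 2.1q → q_m = 17.4368.
Price p_m = 130.6 − 1.72·17.4368 = 100.6087; MC(q_m) = 34 + 2.1·17.4368 = 70.6173.
Competitive q* = 25.288, so Δq = 7.8512; wedge = 100.6087 − 70.6173 = 29.9914.
The triangle = ½ × 7.8512 × 29.9914 = €117.73.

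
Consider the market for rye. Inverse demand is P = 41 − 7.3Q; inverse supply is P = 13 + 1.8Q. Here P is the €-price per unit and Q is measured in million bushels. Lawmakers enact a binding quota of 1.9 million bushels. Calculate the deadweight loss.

Competitive equilibrium: 41 − 7.3Q = 13 + 1.8Q → Q* = 3.0769, P* = 18.5385.
At Q = 1.9: demand price = 41 − 7.3·1.9 = 27.13; supply price = 13 + 1.8·1.9 = 16.42.
ΔQ = 3.0769 − 1.9 = 1.1769; wedge = 27.13 − 16.42 = 10.71.
DWL = ½ × 1.1769 × 10.71 = €6.30 million.

€6.30 million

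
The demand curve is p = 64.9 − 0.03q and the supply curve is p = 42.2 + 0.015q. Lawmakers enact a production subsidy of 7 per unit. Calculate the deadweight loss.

544.44

Competitive equilibrium: 64.9 − 0.03q = 42.2 + 0.015q → q* = 504.4444, p* = 49.7667.
The subsidy lowers effective supply by 7: p = 35.2 + 0.015q.
New quantity: 64.9 − 0.03q = 35.2 + 0.015q → q' = 660.
Overproduction Δq = 660 − 504.4444 = 155.5556; wedge = subsidy = 7.
DWL = ½ × 155.5556 × 7 = 544.44.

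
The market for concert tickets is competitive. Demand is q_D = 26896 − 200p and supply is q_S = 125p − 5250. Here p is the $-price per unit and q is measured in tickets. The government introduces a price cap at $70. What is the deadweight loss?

$84889.25

In inverse form: demand p = 134.48 − 0.005q, supply p = 42 + 0.008q.
Competitive equilibrium: 134.48 − 0.005q = 42 + 0.008q → q* = 7113.8462, p* = 98.9108.
At the ceiling p = 70, quantity supplied = (70 − 42)/0.008 = 3500.
Willingness to pay at q' = 3500: 134.48 − 0.005·3500 = 116.98.
Δq = 7113.8462 − 3500 = 3613.8462; wedge = 116.98 − 70 = 46.98.
Welfare loss = ½ × 3613.8462 × 46.98 = $84889.25.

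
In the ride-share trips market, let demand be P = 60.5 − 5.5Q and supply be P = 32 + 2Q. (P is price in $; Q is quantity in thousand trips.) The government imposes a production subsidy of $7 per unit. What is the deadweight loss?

Competitive equilibrium: 60.5 − 5.5Q = 32 + 2Q → Q* = 3.8, P* = 39.6.
The subsidy lowers effective supply by 7: P = 25 + 2Q.
New quantity: 60.5 − 5.5Q = 25 + 2Q → Q' = 4.7333.
Overproduction ΔQ = 4.7333 − 3.8 = 0.9333; wedge = subsidy = 7.
Deadweight loss = ½ × 0.9333 × 7 = $3.27 thousand.

$3.27 thousand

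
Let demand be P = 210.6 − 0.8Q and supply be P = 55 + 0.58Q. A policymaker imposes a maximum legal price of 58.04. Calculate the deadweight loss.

Competitive equilibrium: 210.6 − 0.8Q = 55 + 0.58Q → Q* = 112.7536, P* = 120.3971.
At the ceiling P = 58.04, quantity supplied = (58.04 − 55)/0.58 = 5.2414.
Willingness to pay at Q' = 5.2414: 210.6 − 0.8·5.2414 = 206.4069.
ΔQ = 112.7536 − 5.2414 = 107.5122; wedge = 206.4069 − 58.04 = 148.3669.
DWL = ½ × 107.5122 × 148.3669 = 7975.63.

7975.63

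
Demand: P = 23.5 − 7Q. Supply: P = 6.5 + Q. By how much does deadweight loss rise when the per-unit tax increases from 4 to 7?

Competitive equilibrium: 23.5 − 7Q = 6.5 + Q → Q* = 2.125, P* = 8.625.
For a per-unit tax t: ΔQ = t/8, so DWL = ½·t·(t/8) = t²/16.
At t = 4: DWL = 1. At t = 7: DWL = 3.063.
Increase = 3.063 − 1 = 2.06.

2.06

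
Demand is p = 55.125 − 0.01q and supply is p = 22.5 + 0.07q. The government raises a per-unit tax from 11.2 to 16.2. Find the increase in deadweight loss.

856.25

Competitive equilibrium: 55.125 − 0.01q = 22.5 + 0.07q → q* = 407.8125, p* = 51.0469.
For a per-unit tax t: Δq = t/0.08, so DWL = ½·t·(t/0.08) = t²/0.16.
At t = 11.2: DWL = 784. At t = 16.2: DWL = 1640.25.
Increase = 1640.25 − 784 = 856.25.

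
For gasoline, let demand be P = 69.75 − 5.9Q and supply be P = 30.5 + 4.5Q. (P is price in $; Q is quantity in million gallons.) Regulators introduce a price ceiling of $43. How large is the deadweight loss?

Competitive equilibrium: 69.75 − 5.9Q = 30.5 + 4.5Q → Q* = 3.774, P* = 47.4832.
At the ceiling P = 43, quantity supplied = (43 − 30.5)/4.5 = 2.7778.
Willingness to pay at Q' = 2.7778: 69.75 − 5.9·2.7778 = 53.361.
ΔQ = 3.774 − 2.7778 = 0.9962; wedge = 53.361 − 43 = 10.361.
Welfare loss = ½ × 0.9962 × 10.361 = $5.16 million.

$5.16 million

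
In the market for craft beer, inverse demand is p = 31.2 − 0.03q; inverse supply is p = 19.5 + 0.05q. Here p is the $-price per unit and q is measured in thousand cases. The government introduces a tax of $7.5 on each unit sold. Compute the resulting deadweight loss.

$351.56 thousand

Competitive equilibrium: 31.2 − 0.03q = 19.5 + 0.05q → q* = 146.25, p* = 26.8125.
With the tax, the buyer price exceeds the seller price by 7.5: (31.2 − 0.03q) − (19.5 + 0.05q) = 7.5 → q' = 52.5.
Δq = 146.25 − 52.5 = 93.75; the wedge equals the tax, 7.5.
Deadweight loss = ½ × 93.75 × 7.5 = $351.56 thousand.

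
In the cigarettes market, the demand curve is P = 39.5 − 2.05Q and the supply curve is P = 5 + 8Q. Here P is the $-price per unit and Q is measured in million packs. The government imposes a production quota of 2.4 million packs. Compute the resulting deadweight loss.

$5.36 million

Competitive equilibrium: 39.5 − 2.05Q = 5 + 8Q → Q* = 3.4328, P* = 32.4627.
At Q = 2.4: demand price = 39.5 − 2.05·2.4 = 34.58; supply price = 5 + 8·2.4 = 24.2.
ΔQ = 3.4328 − 2.4 = 1.0328; wedge = 34.58 − 24.2 = 10.38.
Deadweight loss = ½ × 1.0328 × 10.38 = $5.36 million.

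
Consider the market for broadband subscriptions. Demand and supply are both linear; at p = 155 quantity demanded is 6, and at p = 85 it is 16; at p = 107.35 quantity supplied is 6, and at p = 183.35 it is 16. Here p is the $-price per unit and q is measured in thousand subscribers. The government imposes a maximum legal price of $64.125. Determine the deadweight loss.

$584.90 thousand

Demand slope = (85 − 155)/(16 − 6) = −7, so p = 197 − 7q.
Supply slope = (183.35 − 107.35)/(16 − 6) = 7.6, so p = 61.75 + 7.6q.
Competitive equilibrium: 197 − 7q = 61.75 + 7.6q → q* = 9.2637, p* = 132.1541.
At the ceiling p = 64.125, quantity supplied = (64.125 − 61.75)/7.6 = 0.3125.
Willingness to pay at q' = 0.3125: 197 − 7·0.3125 = 194.8125.
Δq = 9.2637 − 0.3125 = 8.9512; wedge = 194.8125 − 64.125 = 130.6875.
DWL = ½ × 8.9512 × 130.6875 = $584.90 thousand.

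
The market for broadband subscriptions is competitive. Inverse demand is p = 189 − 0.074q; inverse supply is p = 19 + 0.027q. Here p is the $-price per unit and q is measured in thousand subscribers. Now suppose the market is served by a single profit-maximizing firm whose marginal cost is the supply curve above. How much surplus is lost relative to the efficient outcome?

$25581.96 thousand

Competitive equilibrium: 189 − 0.074q = 19 + 0.027q → q* = 1683.16832, p* = 64.44554.
Marginal revenue: MR = 189 − 0.148q. Set MR = MC: 189 − 0.148q = 19 + 0.027q → q_m = 971.42857.
Price p_m = 189 − 0.074·971.42857 = 117.11429; MC(q_m) = 19 + 0.027·971.42857 = 45.22857.
Competitive q* = 1683.16832, so Δq = 711.73975; wedge = 117.11429 − 45.22857 = 71.88572.
The triangle = ½ × 711.73975 × 71.88572 = $25581.96 thousand.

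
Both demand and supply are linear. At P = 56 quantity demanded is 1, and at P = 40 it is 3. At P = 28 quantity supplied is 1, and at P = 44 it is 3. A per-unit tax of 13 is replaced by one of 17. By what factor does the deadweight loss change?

1.710

Demand slope = (40 − 56)/(3 − 1) = −8, so P = 64 − 8Q.
Supply slope = (44 − 28)/(3 − 1) = 8, so P = 20 + 8Q.
Competitive equilibrium: 64 − 8Q = 20 + 8Q → Q* = 2.75, P* = 42.
For a per-unit tax t: ΔQ = t/16, so DWL = ½·t·(t/16) = t²/32.
At t = 13: DWL = 5.281. At t = 17: DWL = 9.031.
Ratio = (17/13)² = 1.710.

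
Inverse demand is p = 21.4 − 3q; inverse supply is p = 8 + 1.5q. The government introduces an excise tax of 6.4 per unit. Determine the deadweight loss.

4.55

Competitive equilibrium: 21.4 − 3q = 8 + 1.5q → q* = 2.9778, p* = 12.4667.
With the tax, the buyer price exceeds the seller price by 6.4: (21.4 − 3q) − (8 + 1.5q) = 6.4 → q' = 1.5556.
Δq = 2.9778 − 1.5556 = 1.4222; the wedge equals the tax, 6.4.
The triangle = ½ × 1.4222 × 6.4 = 4.55.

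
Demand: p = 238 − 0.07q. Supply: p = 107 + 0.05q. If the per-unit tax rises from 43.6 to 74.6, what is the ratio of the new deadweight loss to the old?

2.928

Competitive equilibrium: 238 − 0.07q = 107 + 0.05q → q* = 1091.6667, p* = 161.5833.
For a per-unit tax t: Δq = t/0.12, so DWL = ½·t·(t/0.12) = t²/0.24.
At t = 43.6: DWL = 7920.667. At t = 74.6: DWL = 23188.167.
Ratio = (74.6/43.6)² = 2.928.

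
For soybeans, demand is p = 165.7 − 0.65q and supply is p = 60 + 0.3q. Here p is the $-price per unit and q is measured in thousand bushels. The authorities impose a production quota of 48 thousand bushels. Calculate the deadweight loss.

Competitive equilibrium: 165.7 − 0.65q = 60 + 0.3q → q* = 111.2632, p* = 93.3789.
At q = 48: demand price = 165.7 − 0.65·48 = 134.5; supply price = 60 + 0.3·48 = 74.4.
Δq = 111.2632 − 48 = 63.2632; wedge = 134.5 − 74.4 = 60.1.
Deadweight loss = ½ × 63.2632 × 60.1 = $1901.06 thousand.

$1901.06 thousand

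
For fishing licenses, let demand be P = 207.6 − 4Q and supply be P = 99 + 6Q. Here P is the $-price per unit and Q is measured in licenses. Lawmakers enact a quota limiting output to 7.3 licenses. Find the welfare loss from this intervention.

Competitive equilibrium: 207.6 − 4Q = 99 + 6Q → Q* = 10.86, P* = 164.16.
At Q = 7.3: demand price = 207.6 − 4·7.3 = 178.4; supply price = 99 + 6·7.3 = 142.8.
ΔQ = 10.86 − 7.3 = 3.56; wedge = 178.4 − 142.8 = 35.6.
Deadweight loss = ½ × 3.56 × 35.6 = $63.368.

$63.368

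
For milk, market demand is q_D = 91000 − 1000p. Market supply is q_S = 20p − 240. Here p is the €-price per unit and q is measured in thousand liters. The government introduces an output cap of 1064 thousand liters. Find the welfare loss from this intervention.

In inverse form: demand p = 91 − 0.001q, supply p = 12 + 0.05q.
Competitive equilibrium: 91 − 0.001q = 12 + 0.05q → q* = 1549.0196, p* = 89.451.
At q = 1064: demand price = 91 − 0.001·1064 = 89.936; supply price = 12 + 0.05·1064 = 65.2.
Δq = 1549.0196 − 1064 = 485.0196; wedge = 89.936 − 65.2 = 24.736.
Deadweight loss = ½ × 485.0196 × 24.736 = €5998.72 thousand.

€5998.72 thousand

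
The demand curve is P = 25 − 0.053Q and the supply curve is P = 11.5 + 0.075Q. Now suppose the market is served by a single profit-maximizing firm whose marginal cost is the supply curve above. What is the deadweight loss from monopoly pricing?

Competitive equilibrium: 25 − 0.053Q = 11.5 + 0.075Q → Q* = 105.4688, P* = 19.4102.
Marginal revenue: MR = 25 − 0.106Q. Set MR = MC: 25 − 0.106Q = 11.5 + 0.075Q → Q_m = 74.5856.
Price P_m = 25 − 0.053·74.5856 = 21.047; MC(Q_m) = 11.5 + 0.075·74.5856 = 17.0939.
Competitive Q* = 105.4688, so ΔQ = 30.8832; wedge = 21.047 − 17.0939 = 3.9531.
The triangle = ½ × 30.8832 × 3.9531 = 61.04.

61.04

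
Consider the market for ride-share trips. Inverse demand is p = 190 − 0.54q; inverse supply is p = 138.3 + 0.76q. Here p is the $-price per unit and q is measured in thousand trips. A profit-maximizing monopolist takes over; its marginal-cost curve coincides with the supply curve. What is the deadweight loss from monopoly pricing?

Competitive equilibrium: 190 − 0.54q = 138.3 + 0.76q → q* = 39.7692, p* = 168.5246.
Marginal revenue: MR = 190 − 1.08q. Set MR = MC: 190 − 1.08q = 138.3 + 0.76q → q_m = 28.0978.
Price p_m = 190 − 0.54·28.0978 = 174.8272; MC(q_m) = 138.3 + 0.76·28.0978 = 159.6543.
Competitive q* = 39.7692, so Δq = 11.6714; wedge = 174.8272 − 159.6543 = 15.1729.
Welfare loss = ½ × 11.6714 × 15.1729 = $88.54 thousand.

$88.54 thousand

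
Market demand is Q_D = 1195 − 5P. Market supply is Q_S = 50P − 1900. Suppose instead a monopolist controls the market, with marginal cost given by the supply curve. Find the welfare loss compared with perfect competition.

In inverse form: demand P = 239 − 0.2Q, supply P = 38 + 0.02Q.
Competitive equilibrium: 239 − 0.2Q = 38 + 0.02Q → Q* = 913.63636, P* = 56.27273.
Marginal revenue: MR = 239 − 0.4Q. Set MR = MC: 239 − 0.4Q = 38 + 0.02Q → Q_m = 478.57143.
Price P_m = 239 − 0.2·478.57143 = 143.28571; MC(Q_m) = 38 + 0.02·478.57143 = 47.57143.
Competitive Q* = 913.63636, so ΔQ = 435.06493; wedge = 143.28571 − 47.57143 = 95.71428.
The triangle = ½ × 435.06493 × 95.71428 = 20820.96.

20820.96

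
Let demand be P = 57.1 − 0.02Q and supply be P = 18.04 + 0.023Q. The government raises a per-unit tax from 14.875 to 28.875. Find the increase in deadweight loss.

Competitive equilibrium: 57.1 − 0.02Q = 18.04 + 0.023Q → Q* = 908.3721, P* = 38.9326.
For a per-unit tax t: ΔQ = t/0.043, so DWL = ½·t·(t/0.043) = t²/0.086.
At t = 14.875: DWL = 2572.856. At t = 28.875: DWL = 9694.949.
Increase = 9694.949 − 2572.856 = 7122.09.

7122.09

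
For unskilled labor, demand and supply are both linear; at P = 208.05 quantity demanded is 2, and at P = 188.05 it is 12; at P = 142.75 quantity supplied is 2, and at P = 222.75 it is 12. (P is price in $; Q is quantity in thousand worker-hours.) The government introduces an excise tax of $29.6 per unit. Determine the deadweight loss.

Demand slope = (188.05 − 208.05)/(12 − 2) = −2, so P = 212.05 − 2Q.
Supply slope = (222.75 − 142.75)/(12 − 2) = 8, so P = 126.75 + 8Q.
Competitive equilibrium: 212.05 − 2Q = 126.75 + 8Q → Q* = 8.53, P* = 194.99.
With the tax, the buyer price exceeds the seller price by 29.6: (212.05 − 2Q) − (126.75 + 8Q) = 29.6 → Q' = 5.57.
ΔQ = 8.53 − 5.57 = 2.96; the wedge equals the tax, 29.6.
Welfare loss = ½ × 2.96 × 29.6 = $43.808 thousand.

$43.808 thousand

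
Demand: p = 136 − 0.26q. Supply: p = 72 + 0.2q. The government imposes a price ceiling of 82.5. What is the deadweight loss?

Competitive equilibrium: 136 − 0.26q = 72 + 0.2q → q* = 139.1304, p* = 99.8261.
At the ceiling p = 82.5, quantity supplied = (82.5 − 72)/0.2 = 52.5.
Willingness to pay at q' = 52.5: 136 − 0.26·52.5 = 122.35.
Δq = 139.1304 − 52.5 = 86.6304; wedge = 122.35 − 82.5 = 39.85.
The triangle = ½ × 86.6304 × 39.85 = 1726.11.

1726.11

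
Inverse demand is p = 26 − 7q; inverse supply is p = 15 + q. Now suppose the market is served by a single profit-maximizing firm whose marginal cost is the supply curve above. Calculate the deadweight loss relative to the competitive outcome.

Competitive equilibrium: 26 − 7q = 15 + q → q* = 1.375, p* = 16.375.
Marginal revenue: MR = 26 − 14q. Set MR = MC: 26 − 14q = 15 + q → q_m = 0.7333.
Price p_m = 26 − 7·0.7333 = 20.8669; MC(q_m) = 15 + 1·0.7333 = 15.7333.
Competitive q* = 1.375, so Δq = 0.6417; wedge = 20.8669 − 15.7333 = 5.1336.
Welfare loss = ½ × 0.6417 × 5.1336 = 1.65.

1.65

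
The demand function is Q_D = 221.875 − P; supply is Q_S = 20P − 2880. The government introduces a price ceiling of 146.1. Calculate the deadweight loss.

543.21

In inverse form: demand P = 221.875 − Q, supply P = 144 + 0.05Q.
Competitive equilibrium: 221.875 − Q = 144 + 0.05Q → Q* = 74.16667, P* = 147.70833.
At the ceiling P = 146.1, quantity supplied = (146.1 − 144)/0.05 = 42.
Willingness to pay at Q' = 42: 221.875 − 1·42 = 179.875.
ΔQ = 74.16667 − 42 = 32.16667; wedge = 179.875 − 146.1 = 33.775.
Welfare loss = ½ × 32.16667 × 33.775 = 543.21.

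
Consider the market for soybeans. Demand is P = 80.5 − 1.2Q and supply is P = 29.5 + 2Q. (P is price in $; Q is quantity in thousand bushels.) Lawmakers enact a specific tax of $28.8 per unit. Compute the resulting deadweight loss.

$129.60 thousand

Competitive equilibrium: 80.5 − 1.2Q = 29.5 + 2Q → Q* = 15.9375, P* = 61.375.
With the tax, the buyer price exceeds the seller price by 28.8: (80.5 − 1.2Q) − (29.5 + 2Q) = 28.8 → Q' = 6.9375.
ΔQ = 15.9375 − 6.9375 = 9; the wedge equals the tax, 28.8.
The triangle = ½ × 9 × 28.8 = $129.60 thousand.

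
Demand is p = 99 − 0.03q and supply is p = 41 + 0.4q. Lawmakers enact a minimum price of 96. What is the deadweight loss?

Competitive equilibrium: 99 − 0.03q = 41 + 0.4q → q* = 134.8837, p* = 94.9535.
At the floor p = 96, quantity demanded = (99 − 96)/0.03 = 100.
Sellers' marginal cost at q' = 100: 41 + 0.4·100 = 81.
Δq = 134.8837 − 100 = 34.8837; wedge = 96 − 81 = 15.
Welfare loss = ½ × 34.8837 × 15 = 261.63.

261.63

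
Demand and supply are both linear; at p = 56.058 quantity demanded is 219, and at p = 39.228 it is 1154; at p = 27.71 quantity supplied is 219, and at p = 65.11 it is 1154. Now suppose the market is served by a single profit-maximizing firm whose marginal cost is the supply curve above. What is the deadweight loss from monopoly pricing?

814.87

Demand slope = (39.228 − 56.058)/(1154 − 219) = −0.018, so p = 60 − 0.018q.
Supply slope = (65.11 − 27.71)/(1154 − 219) = 0.04, so p = 18.95 + 0.04q.
Competitive equilibrium: 60 − 0.018q = 18.95 + 0.04q → q* = 707.75862, p* = 47.26034.
Marginal revenue: MR = 60 − 0.036q. Set MR = MC: 60 − 0.036q = 18.95 + 0.04q → q_m = 540.13158.
Price p_m = 60 − 0.018·540.13158 = 50.27763; MC(q_m) = 18.95 + 0.04·540.13158 = 40.55526.
Competitive q* = 707.75862, so Δq = 167.62704; wedge = 50.27763 − 40.55526 = 9.72237.
Deadweight loss = ½ × 167.62704 × 9.72237 = 814.87.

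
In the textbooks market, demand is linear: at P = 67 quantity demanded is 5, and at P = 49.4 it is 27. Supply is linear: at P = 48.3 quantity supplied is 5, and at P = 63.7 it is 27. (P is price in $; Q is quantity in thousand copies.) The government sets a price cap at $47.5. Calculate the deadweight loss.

$138.91 thousand

Demand slope = (49.4 − 67)/(27 − 5) = −0.8, so P = 71 − 0.8Q.
Supply slope = (63.7 − 48.3)/(27 − 5) = 0.7, so P = 44.8 + 0.7Q.
Competitive equilibrium: 71 − 0.8Q = 44.8 + 0.7Q → Q* = 17.46667, P* = 57.02667.
At the ceiling P = 47.5, quantity supplied = (47.5 − 44.8)/0.7 = 3.85714.
Willingness to pay at Q' = 3.85714: 71 − 0.8·3.85714 = 67.91429.
ΔQ = 17.46667 − 3.85714 = 13.60953; wedge = 67.91429 − 47.5 = 20.41429.
Deadweight loss = ½ × 13.60953 × 20.41429 = $138.91 thousand.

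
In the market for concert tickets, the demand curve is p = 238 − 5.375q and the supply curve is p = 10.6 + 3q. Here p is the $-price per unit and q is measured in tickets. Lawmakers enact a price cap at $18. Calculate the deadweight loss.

$2551.77

Competitive equilibrium: 238 − 5.375q = 10.6 + 3q → q* = 27.15224, p* = 92.05672.
At the ceiling p = 18, quantity supplied = (18 − 10.6)/3 = 2.46667.
Willingness to pay at q' = 2.46667: 238 − 5.375·2.46667 = 224.74165.
Δq = 27.15224 − 2.46667 = 24.68557; wedge = 224.74165 − 18 = 206.74165.
Deadweight loss = ½ × 24.68557 × 206.74165 = $2551.77.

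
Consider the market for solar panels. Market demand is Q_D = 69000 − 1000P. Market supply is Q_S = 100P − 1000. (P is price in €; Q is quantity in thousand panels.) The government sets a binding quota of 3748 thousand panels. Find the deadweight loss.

€14356.54 thousand

In inverse form: demand P = 69 − 0.001Q, supply P = 10 + 0.01Q.
Competitive equilibrium: 69 − 0.001Q = 10 + 0.01Q → Q* = 5363.63636, P* = 63.63636.
At Q = 3748: demand price = 69 − 0.001·3748 = 65.252; supply price = 10 + 0.01·3748 = 47.48.
ΔQ = 5363.63636 − 3748 = 1615.63636; wedge = 65.252 − 47.48 = 17.772.
DWL = ½ × 1615.63636 × 17.772 = €14356.54 thousand.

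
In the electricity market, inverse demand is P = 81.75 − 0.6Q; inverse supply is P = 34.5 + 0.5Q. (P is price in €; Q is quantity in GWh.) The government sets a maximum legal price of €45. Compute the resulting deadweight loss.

€265.10

Competitive equilibrium: 81.75 − 0.6Q = 34.5 + 0.5Q → Q* = 42.9545, P* = 55.9773.
At the ceiling P = 45, quantity supplied = (45 − 34.5)/0.5 = 21.
Willingness to pay at Q' = 21: 81.75 − 0.6·21 = 69.15.
ΔQ = 42.9545 − 21 = 21.9545; wedge = 69.15 − 45 = 24.15.
The triangle = ½ × 21.9545 × 24.15 = €265.10.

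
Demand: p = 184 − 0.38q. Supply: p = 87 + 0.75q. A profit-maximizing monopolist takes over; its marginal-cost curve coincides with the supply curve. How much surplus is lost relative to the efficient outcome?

263.66

Competitive equilibrium: 184 − 0.38q = 87 + 0.75q → q* = 85.8407, p* = 151.3805.
Marginal revenue: MR = 184 − 0.76q. Set MR = MC: 184 − 0.76q = 87 + 0.75q → q_m = 64.2384.
Price p_m = 184 − 0.38·64.2384 = 159.5894; MC(q_m) = 87 + 0.75·64.2384 = 135.1788.
Competitive q* = 85.8407, so Δq = 21.6023; wedge = 159.5894 − 135.1788 = 24.4106.
Deadweight loss = ½ × 21.6023 × 24.4106 = 263.66.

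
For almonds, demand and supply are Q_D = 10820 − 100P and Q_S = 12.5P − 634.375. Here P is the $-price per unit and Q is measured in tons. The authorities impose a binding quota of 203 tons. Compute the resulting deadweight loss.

$8528.18

In inverse form: demand P = 108.2 − 0.01Q, supply P = 50.75 + 0.08Q.
Competitive equilibrium: 108.2 − 0.01Q = 50.75 + 0.08Q → Q* = 638.3333, P* = 101.8167.
At Q = 203: demand price = 108.2 − 0.01·203 = 106.17; supply price = 50.75 + 0.08·203 = 66.99.
ΔQ = 638.3333 − 203 = 435.3333; wedge = 106.17 − 66.99 = 39.18.
Welfare loss = ½ × 435.3333 × 39.18 = $8528.18.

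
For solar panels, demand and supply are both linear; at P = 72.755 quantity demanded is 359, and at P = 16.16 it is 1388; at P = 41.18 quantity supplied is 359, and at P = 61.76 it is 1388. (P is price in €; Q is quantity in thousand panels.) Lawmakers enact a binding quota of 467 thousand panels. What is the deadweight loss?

€3673.84 thousand

Demand slope = (16.16 − 72.755)/(1388 − 359) = −0.055, so P = 92.5 − 0.055Q.
Supply slope = (61.76 − 41.18)/(1388 − 359) = 0.02, so P = 34 + 0.02Q.
Competitive equilibrium: 92.5 − 0.055Q = 34 + 0.02Q → Q* = 780, P* = 49.6.
At Q = 467: demand price = 92.5 − 0.055·467 = 66.815; supply price = 34 + 0.02·467 = 43.34.
ΔQ = 780 − 467 = 313; wedge = 66.815 − 43.34 = 23.475.
The triangle = ½ × 313 × 23.475 = €3673.84 thousand.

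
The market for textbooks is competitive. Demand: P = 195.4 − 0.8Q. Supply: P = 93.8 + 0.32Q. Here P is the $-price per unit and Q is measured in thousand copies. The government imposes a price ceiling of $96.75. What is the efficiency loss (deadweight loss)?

$3719.25 thousand

Competitive equilibrium: 195.4 − 0.8Q = 93.8 + 0.32Q → Q* = 90.7143, P* = 122.8286.
At the ceiling P = 96.75, quantity supplied = (96.75 − 93.8)/0.32 = 9.2188.
Willingness to pay at Q' = 9.2188: 195.4 − 0.8·9.2188 = 188.025.
ΔQ = 90.7143 − 9.2188 = 81.4955; wedge = 188.025 − 96.75 = 91.275.
Welfare loss = ½ × 81.4955 × 91.275 = $3719.25 thousand.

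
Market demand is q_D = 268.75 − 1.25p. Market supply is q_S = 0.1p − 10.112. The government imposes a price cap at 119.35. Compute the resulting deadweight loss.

In inverse form: demand p = 215 − 0.8q, supply p = 101.12 + 10q.
Competitive equilibrium: 215 − 0.8q = 101.12 + 10q → q* = 10.5444, p* = 206.5644.
At the ceiling p = 119.35, quantity supplied = (119.35 − 101.12)/10 = 1.823.
Willingness to pay at q' = 1.823: 215 − 0.8·1.823 = 213.5416.
Δq = 10.5444 − 1.823 = 8.7214; wedge = 213.5416 − 119.35 = 94.1916.
The triangle = ½ × 8.7214 × 94.1916 = 410.74.

410.74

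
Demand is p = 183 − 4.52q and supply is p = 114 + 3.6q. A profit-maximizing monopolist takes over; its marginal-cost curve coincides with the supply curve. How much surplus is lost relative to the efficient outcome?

Competitive equilibrium: 183 − 4.52q = 114 + 3.6q → q* = 8.4975, p* = 144.5911.
Marginal revenue: MR = 183 − 9.04q. Set MR = MC: 183 − 9.04q = 114 + 3.6q → q_m = 5.4589.
Price p_m = 183 − 4.52·5.4589 = 158.3258; MC(q_m) = 114 + 3.6·5.4589 = 133.652.
Competitive q* = 8.4975, so Δq = 3.0386; wedge = 158.3258 − 133.652 = 24.6738.
Welfare loss = ½ × 3.0386 × 24.6738 = 37.49.

37.49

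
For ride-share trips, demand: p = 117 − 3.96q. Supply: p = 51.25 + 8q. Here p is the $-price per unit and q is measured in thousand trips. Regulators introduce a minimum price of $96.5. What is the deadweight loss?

$0.62 thousand

Competitive equilibrium: 117 − 3.96q = 51.25 + 8q → q* = 5.4975, p* = 95.2299.
At the floor p = 96.5, quantity demanded = (117 − 96.5)/3.96 = 5.1768.
Sellers' marginal cost at q' = 5.1768: 51.25 + 8·5.1768 = 92.6644.
Δq = 5.4975 − 5.1768 = 0.3207; wedge = 96.5 − 92.6644 = 3.8356.
Welfare loss = ½ × 0.3207 × 3.8356 = $0.62 thousand.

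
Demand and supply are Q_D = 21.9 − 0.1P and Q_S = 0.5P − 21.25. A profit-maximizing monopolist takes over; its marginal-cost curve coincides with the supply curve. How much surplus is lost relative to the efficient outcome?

In inverse form: demand P = 219 − 10Q, supply P = 42.5 + 2Q.
Competitive equilibrium: 219 − 10Q = 42.5 + 2Q → Q* = 14.7083, P* = 71.9167.
Marginal revenue: MR = 219 − 20Q. Set MR = MC: 219 − 20Q = 42.5 + 2Q → Q_m = 8.0227.
Price P_m = 219 − 10·8.0227 = 138.773; MC(Q_m) = 42.5 + 2·8.0227 = 58.5454.
Competitive Q* = 14.7083, so ΔQ = 6.6856; wedge = 138.773 − 58.5454 = 80.2276.
Welfare loss = ½ × 6.6856 × 80.2276 = 268.18.

268.18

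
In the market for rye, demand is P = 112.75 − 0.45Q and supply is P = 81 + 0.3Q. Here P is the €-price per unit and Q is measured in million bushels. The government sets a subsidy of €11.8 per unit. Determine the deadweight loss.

Competitive equilibrium: 112.75 − 0.45Q = 81 + 0.3Q → Q* = 42.3333, P* = 93.7.
The subsidy lowers effective supply by 11.8: P = 69.2 + 0.3Q.
New quantity: 112.75 − 0.45Q = 69.2 + 0.3Q → Q' = 58.0667.
Overproduction ΔQ = 58.0667 − 42.3333 = 15.7334; wedge = subsidy = 11.8.
Welfare loss = ½ × 15.7334 × 11.8 = €92.83 million.

€92.83 million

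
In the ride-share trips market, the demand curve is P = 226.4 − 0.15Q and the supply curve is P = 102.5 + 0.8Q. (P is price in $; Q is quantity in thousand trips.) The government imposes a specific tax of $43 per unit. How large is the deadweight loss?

$973.16 thousand

Competitive equilibrium: 226.4 − 0.15Q = 102.5 + 0.8Q → Q* = 130.4211, P* = 206.8368.
With the tax, the buyer price exceeds the seller price by 43: (226.4 − 0.15Q) − (102.5 + 0.8Q) = 43 → Q' = 85.1579.
ΔQ = 130.4211 − 85.1579 = 45.2632; the wedge equals the tax, 43.
Welfare loss = ½ × 45.2632 × 43 = $973.16 thousand.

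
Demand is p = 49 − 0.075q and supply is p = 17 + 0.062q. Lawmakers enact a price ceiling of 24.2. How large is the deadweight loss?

Competitive equilibrium: 49 − 0.075q = 17 + 0.062q → q* = 233.5766, p* = 31.4818.
At the ceiling p = 24.2, quantity supplied = (24.2 − 17)/0.062 = 116.129.
Willingness to pay at q' = 116.129: 49 − 0.075·116.129 = 40.2903.
Δq = 233.5766 − 116.129 = 117.4476; wedge = 40.2903 − 24.2 = 16.0903.
Deadweight loss = ½ × 117.4476 × 16.0903 = 944.88.

944.88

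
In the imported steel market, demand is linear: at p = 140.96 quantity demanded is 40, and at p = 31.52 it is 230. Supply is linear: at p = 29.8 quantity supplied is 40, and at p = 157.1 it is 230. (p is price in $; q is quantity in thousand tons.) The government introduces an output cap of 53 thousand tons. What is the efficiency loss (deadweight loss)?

$3618.69 thousand

Demand slope = (31.52 − 140.96)/(230 − 40) = −0.576, so p = 164 − 0.576q.
Supply slope = (157.1 − 29.8)/(230 − 40) = 0.67, so p = 3 + 0.67q.
Competitive equilibrium: 164 − 0.576q = 3 + 0.67q → q* = 129.2135, p* = 89.573.
At q = 53: demand price = 164 − 0.576·53 = 133.472; supply price = 3 + 0.67·53 = 38.51.
Δq = 129.2135 − 53 = 76.2135; wedge = 133.472 − 38.51 = 94.962.
Deadweight loss = ½ × 76.2135 × 94.962 = $3618.69 thousand.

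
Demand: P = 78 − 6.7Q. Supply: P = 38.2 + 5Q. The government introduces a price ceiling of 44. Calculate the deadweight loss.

Competitive equilibrium: 78 − 6.7Q = 38.2 + 5Q → Q* = 3.4017, P* = 55.2085.
At the ceiling P = 44, quantity supplied = (44 − 38.2)/5 = 1.16.
Willingness to pay at Q' = 1.16: 78 − 6.7·1.16 = 70.228.
ΔQ = 3.4017 − 1.16 = 2.2417; wedge = 70.228 − 44 = 26.228.
The triangle = ½ × 2.2417 × 26.228 = 29.40.

29.40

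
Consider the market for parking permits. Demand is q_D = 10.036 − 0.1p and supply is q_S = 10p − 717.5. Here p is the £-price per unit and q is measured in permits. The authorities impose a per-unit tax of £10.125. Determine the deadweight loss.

£5.08

In inverse form: demand p = 100.36 − 10q, supply p = 71.75 + 0.1q.
Competitive equilibrium: 100.36 − 10q = 71.75 + 0.1q → q* = 2.8327, p* = 72.0333.
With the tax, the buyer price exceeds the seller price by 10.125: (100.36 − 10q) − (71.75 + 0.1q) = 10.125 → q' = 1.8302.
Δq = 2.8327 − 1.8302 = 1.0025; the wedge equals the tax, 10.125.
DWL = ½ × 1.0025 × 10.125 = £5.08.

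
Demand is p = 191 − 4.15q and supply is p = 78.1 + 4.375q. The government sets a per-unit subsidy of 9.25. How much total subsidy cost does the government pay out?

Competitive equilibrium: 191 − 4.15q = 78.1 + 4.375q → q* = 13.2434, p* = 136.0399.
The subsidy lowers effective supply by 9.25: p = 68.85 + 4.375q.
New quantity: 191 − 4.15q = 68.85 + 4.375q → q' = 14.3284.
Total subsidy cost = 9.25 × 14.3284 = 132.54.

132.54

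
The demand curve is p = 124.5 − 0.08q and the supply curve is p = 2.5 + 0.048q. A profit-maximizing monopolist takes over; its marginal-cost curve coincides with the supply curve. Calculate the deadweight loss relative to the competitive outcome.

8600.68

Competitive equilibrium: 124.5 − 0.08q = 2.5 + 0.048q → q* = 953.125, p* = 48.25.
Marginal revenue: MR = 124.5 − 0.16q. Set MR = MC: 124.5 − 0.16q = 2.5 + 0.048q → q_m = 586.53846.
Price p_m = 124.5 − 0.08·586.53846 = 77.57692; MC(q_m) = 2.5 + 0.048·586.53846 = 30.65385.
Competitive q* = 953.125, so Δq = 366.58654; wedge = 77.57692 − 30.65385 = 46.92307.
The triangle = ½ × 366.58654 × 46.92307 = 8600.68.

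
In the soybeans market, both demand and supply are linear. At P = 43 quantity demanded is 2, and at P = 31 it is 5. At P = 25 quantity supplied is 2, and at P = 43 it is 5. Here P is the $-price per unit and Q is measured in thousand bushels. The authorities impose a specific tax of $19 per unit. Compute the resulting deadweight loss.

$18.05 thousand

Demand slope = (31 − 43)/(5 − 2) = −4, so P = 51 − 4Q.
Supply slope = (43 − 25)/(5 − 2) = 6, so P = 13 + 6Q.
Competitive equilibrium: 51 − 4Q = 13 + 6Q → Q* = 3.8, P* = 35.8.
With the tax, the buyer price exceeds the seller price by 19: (51 − 4Q) − (13 + 6Q) = 19 → Q' = 1.9.
ΔQ = 3.8 − 1.9 = 1.9; the wedge equals the tax, 19.
Deadweight loss = ½ × 1.9 × 19 = $18.05 thousand.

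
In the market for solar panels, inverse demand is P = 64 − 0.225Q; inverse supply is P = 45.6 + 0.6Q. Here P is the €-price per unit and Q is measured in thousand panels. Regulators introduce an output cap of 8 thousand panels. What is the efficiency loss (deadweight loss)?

€84.39 thousand

Competitive equilibrium: 64 − 0.225Q = 45.6 + 0.6Q → Q* = 22.303, P* = 58.9818.
At Q = 8: demand price = 64 − 0.225·8 = 62.2; supply price = 45.6 + 0.6·8 = 50.4.
ΔQ = 22.303 − 8 = 14.303; wedge = 62.2 − 50.4 = 11.8.
The triangle = ½ × 14.303 × 11.8 = €84.39 thousand.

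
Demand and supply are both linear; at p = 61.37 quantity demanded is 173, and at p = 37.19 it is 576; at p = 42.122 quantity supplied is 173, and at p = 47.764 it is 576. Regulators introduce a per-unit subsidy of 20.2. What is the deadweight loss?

2757.03

Demand slope = (37.19 − 61.37)/(576 − 173) = −0.06, so p = 71.75 − 0.06q.
Supply slope = (47.764 − 42.122)/(576 − 173) = 0.014, so p = 39.7 + 0.014q.
Competitive equilibrium: 71.75 − 0.06q = 39.7 + 0.014q → q* = 433.1081, p* = 45.7635.
The subsidy lowers effective supply by 20.2: p = 19.5 + 0.014q.
New quantity: 71.75 − 0.06q = 19.5 + 0.014q → q' = 706.0811.
Overproduction Δq = 706.0811 − 433.1081 = 272.973; wedge = subsidy = 20.2.
Deadweight loss = ½ × 272.973 × 20.2 = 2757.03.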